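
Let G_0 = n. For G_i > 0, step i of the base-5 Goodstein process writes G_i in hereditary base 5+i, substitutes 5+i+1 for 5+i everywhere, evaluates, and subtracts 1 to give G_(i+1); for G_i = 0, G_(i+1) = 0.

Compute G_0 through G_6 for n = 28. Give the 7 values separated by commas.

G_0 = 28. HB_5(28) = 5^2 + 3. Bump = 39. G_1 = 38.
G_1 = 38. HB_6(38) = 6^2 + 2. Bump = 51. G_2 = 50.
G_2 = 50. HB_7(50) = 7^2 + 1. Bump = 65. G_3 = 64.
G_3 = 64. HB_8(64) = 8^2. Bump = 81. G_4 = 80.
G_4 = 80. HB_9(80) = 8·9 + 8. Bump = 88. G_5 = 87.
G_5 = 87. HB_10(87) = 8·10 + 7. Bump = 95. G_6 = 94.

28, 38, 50, 64, 80, 87, 94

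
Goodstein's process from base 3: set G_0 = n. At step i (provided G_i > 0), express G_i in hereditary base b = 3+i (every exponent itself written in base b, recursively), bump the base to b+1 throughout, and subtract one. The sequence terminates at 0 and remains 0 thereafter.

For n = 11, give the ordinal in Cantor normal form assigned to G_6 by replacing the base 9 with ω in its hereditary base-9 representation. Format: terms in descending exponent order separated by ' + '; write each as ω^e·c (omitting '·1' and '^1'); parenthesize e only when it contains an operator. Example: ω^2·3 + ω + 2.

ω·5 + 2

G_0=11  [base 3] 3^2 + 2  →[3↦4]→  4^2 + 2 = 18  −1 ⇒ G_1=17
G_1=17  [base 4] 4^2 + 1  →[4↦5]→  5^2 + 1 = 26  −1 ⇒ G_2=25
G_2=25  [base 5] 5^2  →[5↦6]→  6^2 = 36  −1 ⇒ G_3=35
G_3=35  [base 6] 5·6 + 5  →[6↦7]→  5·7 + 5 = 40  −1 ⇒ G_4=39
G_4=39  [base 7] 5·7 + 4  →[7↦8]→  5·8 + 4 = 44  −1 ⇒ G_5=43
G_5=43  [base 8] 5·8 + 3  →[8↦9]→  5·9 + 3 = 48  −1 ⇒ G_6=47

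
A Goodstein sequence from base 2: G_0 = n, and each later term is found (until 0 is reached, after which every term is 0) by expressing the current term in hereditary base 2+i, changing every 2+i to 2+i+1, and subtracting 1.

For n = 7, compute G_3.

3127

7 —HB2→ 2^2 + 2 + 1 —bump→ 3^3 + 3 + 1 = 31 —(−1)→ 30
30 —HB3→ 3^3 + 3 —bump→ 4^4 + 4 = 260 —(−1)→ 259
259 —HB4→ 4^4 + 3 —bump→ 5^5 + 3 = 3128 —(−1)→ 3127
3127 —HB5→ 5^5 + 2 —bump→ 6^6 + 2 = 46658 —(−1)→ 46657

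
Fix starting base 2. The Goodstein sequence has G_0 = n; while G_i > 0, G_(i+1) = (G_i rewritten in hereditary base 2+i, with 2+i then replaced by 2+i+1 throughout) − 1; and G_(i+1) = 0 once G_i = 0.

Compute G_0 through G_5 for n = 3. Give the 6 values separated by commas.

3, 3, 3, 2, 1, 0

3 —HB2→ 2 + 1 —bump→ 3 + 1 = 4 —(−1)→ 3
3 —HB3→ 3 —bump→ 4 = 4 —(−1)→ 3
3 —HB4→ 3 —bump→ 3 = 3 —(−1)→ 2
2 —HB5→ 2 —bump→ 2 = 2 —(−1)→ 1
1 —HB6→ 1 —bump→ 1 = 1 —(−1)→ 0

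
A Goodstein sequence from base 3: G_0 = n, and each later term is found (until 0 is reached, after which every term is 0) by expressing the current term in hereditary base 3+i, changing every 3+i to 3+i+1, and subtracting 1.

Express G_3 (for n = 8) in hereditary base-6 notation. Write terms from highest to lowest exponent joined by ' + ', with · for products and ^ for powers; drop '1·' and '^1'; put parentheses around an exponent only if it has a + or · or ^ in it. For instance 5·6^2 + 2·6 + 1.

6 + 5

step 0: 8 = 2·3 + 2; sub 4 for 3: 2·4 + 2; = 10; G_1 = 10−1 = 9
step 1: 9 = 2·4 + 1; sub 5 for 4: 2·5 + 1; = 11; G_2 = 11−1 = 10
step 2: 10 = 2·5; sub 6 for 5: 2·6; = 12; G_3 = 12−1 = 11
step 3: 11 = 6 + 5; sub 7 for 6: 7 + 5; = 12; G_4 = 12−1 = 11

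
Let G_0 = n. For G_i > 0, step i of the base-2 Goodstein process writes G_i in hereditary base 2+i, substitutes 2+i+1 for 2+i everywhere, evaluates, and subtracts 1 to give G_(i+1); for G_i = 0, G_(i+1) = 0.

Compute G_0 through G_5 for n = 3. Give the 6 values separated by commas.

G_0=3  [base 2] 2 + 1  →[2↦3]→  3 + 1 = 4  −1 ⇒ G_1=3
G_1=3  [base 3] 3  →[3↦4]→  4 = 4  −1 ⇒ G_2=3
G_2=3  [base 4] 3  →[4↦5]→  3 = 3  −1 ⇒ G_3=2
G_3=2  [base 5] 2  →[5↦6]→  2 = 2  −1 ⇒ G_4=1
G_4=1  [base 6] 1  →[6↦7]→  1 = 1  −1 ⇒ G_5=0

3, 3, 3, 2, 1, 0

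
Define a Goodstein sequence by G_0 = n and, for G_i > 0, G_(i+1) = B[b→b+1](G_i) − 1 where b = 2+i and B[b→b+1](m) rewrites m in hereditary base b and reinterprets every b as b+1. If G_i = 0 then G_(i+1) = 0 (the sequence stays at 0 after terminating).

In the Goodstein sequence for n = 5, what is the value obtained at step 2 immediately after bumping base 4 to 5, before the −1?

base 2: 5 = 2^2 + 1; at 3: 3^3 + 1 = 28; next = 27
base 3: 27 = 3^3; at 4: 4^4 = 256; next = 255
base 4: 255 = 3·4^3 + 3·4^2 + 3·4 + 3; at 5: 3·5^3 + 3·5^2 + 3·5 + 3 = 468; next = 467

468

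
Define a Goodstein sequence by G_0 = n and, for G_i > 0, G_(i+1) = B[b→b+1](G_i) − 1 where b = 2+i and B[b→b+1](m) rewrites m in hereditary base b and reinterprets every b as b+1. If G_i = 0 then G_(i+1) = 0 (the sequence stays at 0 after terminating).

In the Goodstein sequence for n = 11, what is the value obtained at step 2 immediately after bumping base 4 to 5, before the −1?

15628

G_0=11  [base 2] 2^(2 + 1) + 2 + 1  →[2↦3]→  3^(3 + 1) + 3 + 1 = 85  −1 ⇒ G_1=84
G_1=84  [base 3] 3^(3 + 1) + 3  →[3↦4]→  4^(4 + 1) + 4 = 1028  −1 ⇒ G_2=1027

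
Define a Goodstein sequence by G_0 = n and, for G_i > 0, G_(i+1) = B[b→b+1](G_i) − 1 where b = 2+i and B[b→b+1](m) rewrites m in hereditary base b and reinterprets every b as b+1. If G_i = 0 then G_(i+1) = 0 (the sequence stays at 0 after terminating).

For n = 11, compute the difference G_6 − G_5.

128452926

G_0 = 11. HB_2(11) = 2^(2 + 1) + 2 + 1. Bump = 85. G_1 = 84.
G_1 = 84. HB_3(84) = 3^(3 + 1) + 3. Bump = 1028. G_2 = 1027.
G_2 = 1027. HB_4(1027) = 4^(4 + 1) + 3. Bump = 15628. G_3 = 15627.
G_3 = 15627. HB_5(15627) = 5^(5 + 1) + 2. Bump = 279938. G_4 = 279937.
G_4 = 279937. HB_6(279937) = 6^(6 + 1) + 1. Bump = 5764802. G_5 = 5764801.
G_5 = 5764801. HB_7(5764801) = 7^(7 + 1). Bump = 134217728. G_6 = 134217727.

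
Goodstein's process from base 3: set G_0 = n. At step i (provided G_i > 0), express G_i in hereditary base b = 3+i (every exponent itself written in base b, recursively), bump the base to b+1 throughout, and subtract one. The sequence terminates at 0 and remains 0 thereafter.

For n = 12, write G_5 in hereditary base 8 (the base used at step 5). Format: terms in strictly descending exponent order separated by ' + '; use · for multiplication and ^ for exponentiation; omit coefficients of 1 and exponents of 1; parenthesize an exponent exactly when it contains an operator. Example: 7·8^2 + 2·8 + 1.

(0) 12|_3 = 3^2 + 3 ↦ 4^2 + 4|_4 = 20 ⇒ 19
(1) 19|_4 = 4^2 + 3 ↦ 5^2 + 3|_5 = 28 ⇒ 27
(2) 27|_5 = 5^2 + 2 ↦ 6^2 + 2|_6 = 38 ⇒ 37
(3) 37|_6 = 6^2 + 1 ↦ 7^2 + 1|_7 = 50 ⇒ 49
(4) 49|_7 = 7^2 ↦ 8^2|_8 = 64 ⇒ 63

7·8 + 7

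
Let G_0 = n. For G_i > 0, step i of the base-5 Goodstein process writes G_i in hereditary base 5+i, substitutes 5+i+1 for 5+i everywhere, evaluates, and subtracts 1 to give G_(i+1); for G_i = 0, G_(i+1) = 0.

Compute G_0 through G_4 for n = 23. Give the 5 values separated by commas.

23, 26, 29, 32, 35

base 5: 23 = 4·5 + 3; at 6: 4·6 + 3 = 27; next = 26
base 6: 26 = 4·6 + 2; at 7: 4·7 + 2 = 30; next = 29
base 7: 29 = 4·7 + 1; at 8: 4·8 + 1 = 33; next = 32
base 8: 32 = 4·8; at 9: 4·9 = 36; next = 35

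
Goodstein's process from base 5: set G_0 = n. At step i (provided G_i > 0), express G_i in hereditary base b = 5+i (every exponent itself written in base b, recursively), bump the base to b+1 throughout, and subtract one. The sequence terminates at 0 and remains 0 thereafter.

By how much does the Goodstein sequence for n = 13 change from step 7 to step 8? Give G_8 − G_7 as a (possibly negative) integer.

0

[0] 13 ≡ 2·5 + 3 (base 5). Lift 6: 15. −1: 14.
[1] 14 ≡ 2·6 + 2 (base 6). Lift 7: 16. −1: 15.
[2] 15 ≡ 2·7 + 1 (base 7). Lift 8: 17. −1: 16.
[3] 16 ≡ 2·8 (base 8). Lift 9: 18. −1: 17.
[4] 17 ≡ 9 + 8 (base 9). Lift 10: 18. −1: 17.
[5] 17 ≡ 10 + 7 (base 10). Lift 11: 18. −1: 17.
[6] 17 ≡ 11 + 6 (base 11). Lift 12: 18. −1: 17.
[7] 17 ≡ 12 + 5 (base 12). Lift 13: 18. −1: 17.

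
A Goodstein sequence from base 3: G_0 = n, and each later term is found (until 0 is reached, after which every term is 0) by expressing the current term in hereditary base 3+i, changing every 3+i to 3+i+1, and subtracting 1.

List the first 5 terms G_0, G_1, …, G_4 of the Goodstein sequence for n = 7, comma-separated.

7, 8, 9, 9, 9

base 3: 7 = 2·3 + 1; at 4: 2·4 + 1 = 9; next = 8
base 4: 8 = 2·4; at 5: 2·5 = 10; next = 9
base 5: 9 = 5 + 4; at 6: 6 + 4 = 10; next = 9
base 6: 9 = 6 + 3; at 7: 7 + 3 = 10; next = 9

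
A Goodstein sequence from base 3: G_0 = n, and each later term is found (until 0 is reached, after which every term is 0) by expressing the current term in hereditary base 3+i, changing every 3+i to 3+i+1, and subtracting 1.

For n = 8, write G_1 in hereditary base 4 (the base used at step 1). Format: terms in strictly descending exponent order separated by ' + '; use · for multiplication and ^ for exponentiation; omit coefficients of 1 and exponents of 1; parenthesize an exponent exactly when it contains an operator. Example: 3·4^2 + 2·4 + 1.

(0) 8|_3 = 2·3 + 2 ↦ 2·4 + 2|_4 = 10 ⇒ 9
(1) 9|_4 = 2·4 + 1 ↦ 2·5 + 1|_5 = 11 ⇒ 10

2·4 + 1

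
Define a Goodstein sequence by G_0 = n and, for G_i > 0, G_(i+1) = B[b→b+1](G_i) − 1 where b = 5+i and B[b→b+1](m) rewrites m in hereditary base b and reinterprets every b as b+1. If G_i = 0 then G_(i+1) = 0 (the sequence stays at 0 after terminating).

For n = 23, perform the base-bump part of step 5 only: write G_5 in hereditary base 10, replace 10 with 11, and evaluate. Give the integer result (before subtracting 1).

[0] 23 ≡ 4·5 + 3 (base 5). Lift 6: 27. −1: 26.
[1] 26 ≡ 4·6 + 2 (base 6). Lift 7: 30. −1: 29.
[2] 29 ≡ 4·7 + 1 (base 7). Lift 8: 33. −1: 32.
[3] 32 ≡ 4·8 (base 8). Lift 9: 36. −1: 35.
[4] 35 ≡ 3·9 + 8 (base 9). Lift 10: 38. −1: 37.
[5] 37 ≡ 3·10 + 7 (base 10). Lift 11: 40. −1: 39.

40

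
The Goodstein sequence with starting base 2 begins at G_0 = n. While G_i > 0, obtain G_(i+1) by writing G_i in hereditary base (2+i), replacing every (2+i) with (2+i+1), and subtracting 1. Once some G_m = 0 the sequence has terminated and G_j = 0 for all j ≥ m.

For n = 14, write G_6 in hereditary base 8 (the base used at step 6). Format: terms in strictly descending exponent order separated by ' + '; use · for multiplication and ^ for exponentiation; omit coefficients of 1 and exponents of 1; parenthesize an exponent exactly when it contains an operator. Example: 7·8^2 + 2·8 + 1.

8^(8 + 1) + 5·8^5 + 5·8^4 + 5·8^3 + 5·8^2 + 5·8 + 3

base 2: 14 = 2^(2 + 1) + 2^2 + 2; at 3: 3^(3 + 1) + 3^3 + 3 = 111; next = 110
base 3: 110 = 3^(3 + 1) + 3^3 + 2; at 4: 4^(4 + 1) + 4^4 + 2 = 1282; next = 1281
base 4: 1281 = 4^(4 + 1) + 4^4 + 1; at 5: 5^(5 + 1) + 5^5 + 1 = 18751; next = 18750
base 5: 18750 = 5^(5 + 1) + 5^5; at 6: 6^(6 + 1) + 6^6 = 326592; next = 326591
base 6: 326591 = 6^(6 + 1) + 5·6^5 + 5·6^4 + 5·6^3 + 5·6^2 + 5·6 + 5; at 7: 7^(7 + 1) + 5·7^5 + 5·7^4 + 5·7^3 + 5·7^2 + 5·7 + 5 = 5862841; next = 5862840
base 7: 5862840 = 7^(7 + 1) + 5·7^5 + 5·7^4 + 5·7^3 + 5·7^2 + 5·7 + 4; at 8: 8^(8 + 1) + 5·8^5 + 5·8^4 + 5·8^3 + 5·8^2 + 5·8 + 4 = 134404972; next = 134404971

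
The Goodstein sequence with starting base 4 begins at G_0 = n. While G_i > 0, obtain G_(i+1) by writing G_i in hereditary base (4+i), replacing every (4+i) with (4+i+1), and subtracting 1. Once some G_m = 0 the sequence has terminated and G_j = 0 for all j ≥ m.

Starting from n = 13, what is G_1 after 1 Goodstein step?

15

base 4: 13 = 3·4 + 1; at 5: 3·5 + 1 = 16; next = 15
base 5: 15 = 3·5; at 6: 3·6 = 18; next = 17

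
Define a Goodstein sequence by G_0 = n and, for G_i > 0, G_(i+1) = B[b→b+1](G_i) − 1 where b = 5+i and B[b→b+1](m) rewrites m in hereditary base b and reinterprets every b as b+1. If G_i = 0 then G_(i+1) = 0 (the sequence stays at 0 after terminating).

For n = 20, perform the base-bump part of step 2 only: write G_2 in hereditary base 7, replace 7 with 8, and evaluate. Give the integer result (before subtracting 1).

(0) 20|_5 = 4·5 ↦ 4·6|_6 = 24 ⇒ 23
(1) 23|_6 = 3·6 + 5 ↦ 3·7 + 5|_7 = 26 ⇒ 25
(2) 25|_7 = 3·7 + 4 ↦ 3·8 + 4|_8 = 28 ⇒ 27

28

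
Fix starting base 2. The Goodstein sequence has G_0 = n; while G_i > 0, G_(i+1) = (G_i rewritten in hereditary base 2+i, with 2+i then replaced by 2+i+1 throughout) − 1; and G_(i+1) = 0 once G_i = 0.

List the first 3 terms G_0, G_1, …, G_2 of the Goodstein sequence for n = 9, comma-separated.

base 2: 9 = 2^(2 + 1) + 1; at 3: 3^(3 + 1) + 1 = 82; next = 81
base 3: 81 = 3^(3 + 1); at 4: 4^(4 + 1) = 1024; next = 1023

9, 81, 1023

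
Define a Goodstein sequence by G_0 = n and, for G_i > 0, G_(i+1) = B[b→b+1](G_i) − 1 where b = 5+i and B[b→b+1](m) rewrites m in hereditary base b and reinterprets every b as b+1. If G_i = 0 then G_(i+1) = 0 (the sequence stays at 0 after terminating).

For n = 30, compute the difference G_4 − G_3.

(0) 30|_5 = 5^2 + 5 ↦ 6^2 + 6|_6 = 42 ⇒ 41
(1) 41|_6 = 6^2 + 5 ↦ 7^2 + 5|_7 = 54 ⇒ 53
(2) 53|_7 = 7^2 + 4 ↦ 8^2 + 4|_8 = 68 ⇒ 67
(3) 67|_8 = 8^2 + 3 ↦ 9^2 + 3|_9 = 84 ⇒ 83

16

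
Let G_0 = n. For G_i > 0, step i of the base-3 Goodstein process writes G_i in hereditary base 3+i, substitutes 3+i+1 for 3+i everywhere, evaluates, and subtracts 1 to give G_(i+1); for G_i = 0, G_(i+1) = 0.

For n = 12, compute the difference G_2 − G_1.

8

G_0 = 12. HB_3(12) = 3^2 + 3. Bump = 20. G_1 = 19.
G_1 = 19. HB_4(19) = 4^2 + 3. Bump = 28. G_2 = 27.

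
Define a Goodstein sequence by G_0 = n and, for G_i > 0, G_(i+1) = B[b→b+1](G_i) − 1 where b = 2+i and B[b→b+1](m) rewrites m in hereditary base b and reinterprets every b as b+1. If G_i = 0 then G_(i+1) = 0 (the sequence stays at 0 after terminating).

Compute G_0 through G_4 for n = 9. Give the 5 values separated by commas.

i=0: 9 = 2^(2 + 1) + 1 (b=2); 2→3: 3^(3 + 1) + 1 = 82; 82−1 = 81
i=1: 81 = 3^(3 + 1) (b=3); 3→4: 4^(4 + 1) = 1024; 1024−1 = 1023
i=2: 1023 = 3·4^4 + 3·4^3 + 3·4^2 + 3·4 + 3 (b=4); 4→5: 3·5^5 + 3·5^3 + 3·5^2 + 3·5 + 3 = 9843; 9843−1 = 9842
i=3: 9842 = 3·5^5 + 3·5^3 + 3·5^2 + 3·5 + 2 (b=5); 5→6: 3·6^6 + 3·6^3 + 3·6^2 + 3·6 + 2 = 140744; 140744−1 = 140743

9, 81, 1023, 9842, 140743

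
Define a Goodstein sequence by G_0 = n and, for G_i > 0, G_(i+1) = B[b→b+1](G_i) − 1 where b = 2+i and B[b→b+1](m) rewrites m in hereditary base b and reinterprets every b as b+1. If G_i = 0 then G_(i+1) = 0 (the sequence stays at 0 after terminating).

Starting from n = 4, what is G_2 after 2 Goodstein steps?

base 2: 4 = 2^2; at 3: 3^3 = 27; next = 26
base 3: 26 = 2·3^2 + 2·3 + 2; at 4: 2·4^2 + 2·4 + 2 = 42; next = 41
base 4: 41 = 2·4^2 + 2·4 + 1; at 5: 2·5^2 + 2·5 + 1 = 61; next = 60

41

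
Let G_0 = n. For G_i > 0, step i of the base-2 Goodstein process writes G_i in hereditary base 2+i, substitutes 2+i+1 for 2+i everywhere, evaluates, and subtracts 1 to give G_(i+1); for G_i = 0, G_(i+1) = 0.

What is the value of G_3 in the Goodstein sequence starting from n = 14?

[0] 14 ≡ 2^(2 + 1) + 2^2 + 2 (base 2). Lift 3: 111. −1: 110.
[1] 110 ≡ 3^(3 + 1) + 3^3 + 2 (base 3). Lift 4: 1282. −1: 1281.
[2] 1281 ≡ 4^(4 + 1) + 4^4 + 1 (base 4). Lift 5: 18751. −1: 18750.
[3] 18750 ≡ 5^(5 + 1) + 5^5 (base 5). Lift 6: 326592. −1: 326591.

18750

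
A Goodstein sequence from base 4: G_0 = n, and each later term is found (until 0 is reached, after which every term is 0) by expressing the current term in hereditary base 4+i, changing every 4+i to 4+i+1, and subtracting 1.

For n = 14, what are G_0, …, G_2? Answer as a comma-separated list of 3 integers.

14, 16, 18

14 —HB4→ 3·4 + 2 —bump→ 3·5 + 2 = 17 —(−1)→ 16
16 —HB5→ 3·5 + 1 —bump→ 3·6 + 1 = 19 —(−1)→ 18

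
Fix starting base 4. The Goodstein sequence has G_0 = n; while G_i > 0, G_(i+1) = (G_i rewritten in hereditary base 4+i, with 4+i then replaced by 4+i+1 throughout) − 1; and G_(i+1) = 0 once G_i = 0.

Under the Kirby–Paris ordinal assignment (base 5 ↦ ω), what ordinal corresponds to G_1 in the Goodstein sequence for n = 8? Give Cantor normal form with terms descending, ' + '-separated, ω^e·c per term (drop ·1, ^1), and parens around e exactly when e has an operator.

ω + 4

G_0=8  [base 4] 2·4  →[4↦5]→  2·5 = 10  −1 ⇒ G_1=9
G_1=9  [base 5] 5 + 4  →[5↦6]→  6 + 4 = 10  −1 ⇒ G_2=9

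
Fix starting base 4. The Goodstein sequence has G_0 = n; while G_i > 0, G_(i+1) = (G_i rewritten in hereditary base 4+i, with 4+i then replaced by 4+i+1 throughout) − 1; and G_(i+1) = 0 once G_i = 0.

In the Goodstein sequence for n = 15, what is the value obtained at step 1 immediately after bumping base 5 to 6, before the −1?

20

base 4: 15 = 3·4 + 3; at 5: 3·5 + 3 = 18; next = 17
base 5: 17 = 3·5 + 2; at 6: 3·6 + 2 = 20; next = 19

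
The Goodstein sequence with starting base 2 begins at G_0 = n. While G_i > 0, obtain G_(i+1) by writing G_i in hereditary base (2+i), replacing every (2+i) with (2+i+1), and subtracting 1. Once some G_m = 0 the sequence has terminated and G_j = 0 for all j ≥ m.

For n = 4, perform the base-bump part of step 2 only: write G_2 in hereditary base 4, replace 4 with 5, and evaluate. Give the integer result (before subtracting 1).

(0) 4|_2 = 2^2 ↦ 3^3|_3 = 27 ⇒ 26
(1) 26|_3 = 2·3^2 + 2·3 + 2 ↦ 2·4^2 + 2·4 + 2|_4 = 42 ⇒ 41

61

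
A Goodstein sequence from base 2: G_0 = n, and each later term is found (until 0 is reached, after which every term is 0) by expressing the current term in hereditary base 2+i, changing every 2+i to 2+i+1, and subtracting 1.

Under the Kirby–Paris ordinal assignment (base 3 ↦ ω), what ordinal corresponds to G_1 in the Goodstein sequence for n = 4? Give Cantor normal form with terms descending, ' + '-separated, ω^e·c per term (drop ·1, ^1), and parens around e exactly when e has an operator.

ω^2·2 + ω·2 + 2

(0) 4|_2 = 2^2 ↦ 3^3|_3 = 27 ⇒ 26
(1) 26|_3 = 2·3^2 + 2·3 + 2 ↦ 2·4^2 + 2·4 + 2|_4 = 42 ⇒ 41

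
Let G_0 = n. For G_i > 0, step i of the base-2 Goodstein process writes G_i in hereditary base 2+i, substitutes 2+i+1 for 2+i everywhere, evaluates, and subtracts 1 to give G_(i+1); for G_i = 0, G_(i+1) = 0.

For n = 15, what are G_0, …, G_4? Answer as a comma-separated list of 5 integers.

15, 111, 1283, 18752, 326593

i=0: 15 = 2^(2 + 1) + 2^2 + 2 + 1 (b=2); 2→3: 3^(3 + 1) + 3^3 + 3 + 1 = 112; 112−1 = 111
i=1: 111 = 3^(3 + 1) + 3^3 + 3 (b=3); 3→4: 4^(4 + 1) + 4^4 + 4 = 1284; 1284−1 = 1283
i=2: 1283 = 4^(4 + 1) + 4^4 + 3 (b=4); 4→5: 5^(5 + 1) + 5^5 + 3 = 18753; 18753−1 = 18752
i=3: 18752 = 5^(5 + 1) + 5^5 + 2 (b=5); 5→6: 6^(6 + 1) + 6^6 + 2 = 326594; 326594−1 = 326593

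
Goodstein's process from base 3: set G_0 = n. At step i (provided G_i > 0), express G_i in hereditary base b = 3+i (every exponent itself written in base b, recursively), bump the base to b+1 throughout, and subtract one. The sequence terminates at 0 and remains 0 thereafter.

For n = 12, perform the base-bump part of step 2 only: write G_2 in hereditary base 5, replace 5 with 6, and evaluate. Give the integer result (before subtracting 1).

base 3: 12 = 3^2 + 3; at 4: 4^2 + 4 = 20; next = 19
base 4: 19 = 4^2 + 3; at 5: 5^2 + 3 = 28; next = 27
base 5: 27 = 5^2 + 2; at 6: 6^2 + 2 = 38; next = 37

38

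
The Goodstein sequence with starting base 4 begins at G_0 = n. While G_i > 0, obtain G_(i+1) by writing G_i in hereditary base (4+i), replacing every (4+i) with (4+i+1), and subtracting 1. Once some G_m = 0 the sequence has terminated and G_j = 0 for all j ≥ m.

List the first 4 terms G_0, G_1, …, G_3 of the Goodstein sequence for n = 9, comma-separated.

9, 10, 11, 11

step 0: 9 = 2·4 + 1; sub 5 for 4: 2·5 + 1; = 11; G_1 = 11−1 = 10
step 1: 10 = 2·5; sub 6 for 5: 2·6; = 12; G_2 = 12−1 = 11
step 2: 11 = 6 + 5; sub 7 for 6: 7 + 5; = 12; G_3 = 12−1 = 11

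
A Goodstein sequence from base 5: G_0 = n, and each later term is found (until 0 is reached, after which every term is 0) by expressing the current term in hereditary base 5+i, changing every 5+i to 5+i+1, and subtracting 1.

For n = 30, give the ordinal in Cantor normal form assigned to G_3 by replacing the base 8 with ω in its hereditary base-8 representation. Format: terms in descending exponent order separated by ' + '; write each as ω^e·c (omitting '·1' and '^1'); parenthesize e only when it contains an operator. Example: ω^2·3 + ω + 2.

G_0=30  [base 5] 5^2 + 5  →[5↦6]→  6^2 + 6 = 42  −1 ⇒ G_1=41
G_1=41  [base 6] 6^2 + 5  →[6↦7]→  7^2 + 5 = 54  −1 ⇒ G_2=53
G_2=53  [base 7] 7^2 + 4  →[7↦8]→  8^2 + 4 = 68  −1 ⇒ G_3=67
G_3=67  [base 8] 8^2 + 3  →[8↦9]→  9^2 + 3 = 84  −1 ⇒ G_4=83

ω^2 + 3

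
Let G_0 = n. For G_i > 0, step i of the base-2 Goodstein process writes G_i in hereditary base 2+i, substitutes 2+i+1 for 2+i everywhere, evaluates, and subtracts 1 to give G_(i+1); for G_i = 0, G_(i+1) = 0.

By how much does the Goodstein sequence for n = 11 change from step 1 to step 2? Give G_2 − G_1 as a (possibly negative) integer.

step 0: 11 = 2^(2 + 1) + 2 + 1; sub 3 for 2: 3^(3 + 1) + 3 + 1; = 85; G_1 = 85−1 = 84
step 1: 84 = 3^(3 + 1) + 3; sub 4 for 3: 4^(4 + 1) + 4; = 1028; G_2 = 1028−1 = 1027

943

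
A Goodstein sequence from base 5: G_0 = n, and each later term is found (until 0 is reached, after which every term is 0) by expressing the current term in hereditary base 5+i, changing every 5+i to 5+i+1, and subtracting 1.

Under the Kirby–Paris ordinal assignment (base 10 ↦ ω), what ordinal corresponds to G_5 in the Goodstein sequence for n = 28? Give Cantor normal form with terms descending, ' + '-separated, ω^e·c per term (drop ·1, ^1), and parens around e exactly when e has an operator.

ω·8 + 7

i=0: 28 = 5^2 + 3 (b=5); 5→6: 6^2 + 3 = 39; 39−1 = 38
i=1: 38 = 6^2 + 2 (b=6); 6→7: 7^2 + 2 = 51; 51−1 = 50
i=2: 50 = 7^2 + 1 (b=7); 7→8: 8^2 + 1 = 65; 65−1 = 64
i=3: 64 = 8^2 (b=8); 8→9: 9^2 = 81; 81−1 = 80
i=4: 80 = 8·9 + 8 (b=9); 9→10: 8·10 + 8 = 88; 88−1 = 87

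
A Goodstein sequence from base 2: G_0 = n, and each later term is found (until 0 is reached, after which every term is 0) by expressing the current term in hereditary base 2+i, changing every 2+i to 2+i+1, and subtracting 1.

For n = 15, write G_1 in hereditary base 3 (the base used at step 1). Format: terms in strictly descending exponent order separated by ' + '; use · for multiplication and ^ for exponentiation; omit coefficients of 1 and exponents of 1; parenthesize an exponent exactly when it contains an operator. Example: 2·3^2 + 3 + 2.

G_0=15  [base 2] 2^(2 + 1) + 2^2 + 2 + 1  →[2↦3]→  3^(3 + 1) + 3^3 + 3 + 1 = 112  −1 ⇒ G_1=111
G_1=111  [base 3] 3^(3 + 1) + 3^3 + 3  →[3↦4]→  4^(4 + 1) + 4^4 + 4 = 1284  −1 ⇒ G_2=1283

3^(3 + 1) + 3^3 + 3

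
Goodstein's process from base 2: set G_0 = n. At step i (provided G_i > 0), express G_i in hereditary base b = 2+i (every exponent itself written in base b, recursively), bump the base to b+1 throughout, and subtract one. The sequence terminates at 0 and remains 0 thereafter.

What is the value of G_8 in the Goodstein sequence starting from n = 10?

50000555551

[0] 10 ≡ 2^(2 + 1) + 2 (base 2). Lift 3: 84. −1: 83.
[1] 83 ≡ 3^(3 + 1) + 2 (base 3). Lift 4: 1026. −1: 1025.
[2] 1025 ≡ 4^(4 + 1) + 1 (base 4). Lift 5: 15626. −1: 15625.
[3] 15625 ≡ 5^(5 + 1) (base 5). Lift 6: 279936. −1: 279935.
[4] 279935 ≡ 5·6^6 + 5·6^5 + 5·6^4 + 5·6^3 + 5·6^2 + 5·6 + 5 (base 6). Lift 7: 4215755. −1: 4215754.
[5] 4215754 ≡ 5·7^7 + 5·7^5 + 5·7^4 + 5·7^3 + 5·7^2 + 5·7 + 4 (base 7). Lift 8: 84073324. −1: 84073323.
[6] 84073323 ≡ 5·8^8 + 5·8^5 + 5·8^4 + 5·8^3 + 5·8^2 + 5·8 + 3 (base 8). Lift 9: 1937434593. −1: 1937434592.
[7] 1937434592 ≡ 5·9^9 + 5·9^5 + 5·9^4 + 5·9^3 + 5·9^2 + 5·9 + 2 (base 9). Lift 10: 50000555552. −1: 50000555551.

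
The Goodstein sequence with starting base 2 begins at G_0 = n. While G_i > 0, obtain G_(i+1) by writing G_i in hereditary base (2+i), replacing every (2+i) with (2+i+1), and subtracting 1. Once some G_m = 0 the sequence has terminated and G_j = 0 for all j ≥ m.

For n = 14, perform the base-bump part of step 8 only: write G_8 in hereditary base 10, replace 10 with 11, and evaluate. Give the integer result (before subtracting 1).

G_0 = 14. HB_2(14) = 2^(2 + 1) + 2^2 + 2. Bump = 111. G_1 = 110.
G_1 = 110. HB_3(110) = 3^(3 + 1) + 3^3 + 2. Bump = 1282. G_2 = 1281.
G_2 = 1281. HB_4(1281) = 4^(4 + 1) + 4^4 + 1. Bump = 18751. G_3 = 18750.
G_3 = 18750. HB_5(18750) = 5^(5 + 1) + 5^5. Bump = 326592. G_4 = 326591.
G_4 = 326591. HB_6(326591) = 6^(6 + 1) + 5·6^5 + 5·6^4 + 5·6^3 + 5·6^2 + 5·6 + 5. Bump = 5862841. G_5 = 5862840.
G_5 = 5862840. HB_7(5862840) = 7^(7 + 1) + 5·7^5 + 5·7^4 + 5·7^3 + 5·7^2 + 5·7 + 4. Bump = 134404972. G_6 = 134404971.
G_6 = 134404971. HB_8(134404971) = 8^(8 + 1) + 5·8^5 + 5·8^4 + 5·8^3 + 5·8^2 + 5·8 + 3. Bump = 3487116549. G_7 = 3487116548.
G_7 = 3487116548. HB_9(3487116548) = 9^(9 + 1) + 5·9^5 + 5·9^4 + 5·9^3 + 5·9^2 + 5·9 + 2. Bump = 100000555552. G_8 = 100000555551.

3138429262497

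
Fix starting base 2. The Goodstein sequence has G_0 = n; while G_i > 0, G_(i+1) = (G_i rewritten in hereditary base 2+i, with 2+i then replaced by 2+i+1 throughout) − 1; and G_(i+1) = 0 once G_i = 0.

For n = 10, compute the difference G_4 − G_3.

i=0: 10 = 2^(2 + 1) + 2 (b=2); 2→3: 3^(3 + 1) + 3 = 84; 84−1 = 83
i=1: 83 = 3^(3 + 1) + 2 (b=3); 3→4: 4^(4 + 1) + 2 = 1026; 1026−1 = 1025
i=2: 1025 = 4^(4 + 1) + 1 (b=4); 4→5: 5^(5 + 1) + 1 = 15626; 15626−1 = 15625
i=3: 15625 = 5^(5 + 1) (b=5); 5→6: 6^(6 + 1) = 279936; 279936−1 = 279935

264310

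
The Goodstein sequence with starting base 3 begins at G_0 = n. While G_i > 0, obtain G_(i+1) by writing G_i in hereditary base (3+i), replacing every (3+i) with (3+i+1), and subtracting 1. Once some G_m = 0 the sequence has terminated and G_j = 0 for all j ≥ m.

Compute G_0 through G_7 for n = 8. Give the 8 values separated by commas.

G_0 = 8. HB_3(8) = 2·3 + 2. Bump = 10. G_1 = 9.
G_1 = 9. HB_4(9) = 2·4 + 1. Bump = 11. G_2 = 10.
G_2 = 10. HB_5(10) = 2·5. Bump = 12. G_3 = 11.
G_3 = 11. HB_6(11) = 6 + 5. Bump = 12. G_4 = 11.
G_4 = 11. HB_7(11) = 7 + 4. Bump = 12. G_5 = 11.
G_5 = 11. HB_8(11) = 8 + 3. Bump = 12. G_6 = 11.
G_6 = 11. HB_9(11) = 9 + 2. Bump = 12. G_7 = 11.

8, 9, 10, 11, 11, 11, 11, 11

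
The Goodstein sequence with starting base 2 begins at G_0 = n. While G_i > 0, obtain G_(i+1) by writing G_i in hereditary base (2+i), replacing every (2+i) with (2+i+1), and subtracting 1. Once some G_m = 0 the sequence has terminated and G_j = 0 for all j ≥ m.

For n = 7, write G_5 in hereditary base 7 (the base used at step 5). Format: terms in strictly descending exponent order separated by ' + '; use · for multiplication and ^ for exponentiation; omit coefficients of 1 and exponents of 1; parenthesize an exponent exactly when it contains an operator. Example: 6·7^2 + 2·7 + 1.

7^7

7 —HB2→ 2^2 + 2 + 1 —bump→ 3^3 + 3 + 1 = 31 —(−1)→ 30
30 —HB3→ 3^3 + 3 —bump→ 4^4 + 4 = 260 —(−1)→ 259
259 —HB4→ 4^4 + 3 —bump→ 5^5 + 3 = 3128 —(−1)→ 3127
3127 —HB5→ 5^5 + 2 —bump→ 6^6 + 2 = 46658 —(−1)→ 46657
46657 —HB6→ 6^6 + 1 —bump→ 7^7 + 1 = 823544 —(−1)→ 823543
823543 —HB7→ 7^7 —bump→ 8^8 = 16777216 —(−1)→ 16777215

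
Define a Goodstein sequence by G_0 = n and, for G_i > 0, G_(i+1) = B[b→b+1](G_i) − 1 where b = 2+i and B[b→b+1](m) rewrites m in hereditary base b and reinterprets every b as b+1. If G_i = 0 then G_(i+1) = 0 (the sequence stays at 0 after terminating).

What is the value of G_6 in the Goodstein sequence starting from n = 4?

139

G_0=4  [base 2] 2^2  →[2↦3]→  3^3 = 27  −1 ⇒ G_1=26
G_1=26  [base 3] 2·3^2 + 2·3 + 2  →[3↦4]→  2·4^2 + 2·4 + 2 = 42  −1 ⇒ G_2=41
G_2=41  [base 4] 2·4^2 + 2·4 + 1  →[4↦5]→  2·5^2 + 2·5 + 1 = 61  −1 ⇒ G_3=60
G_3=60  [base 5] 2·5^2 + 2·5  →[5↦6]→  2·6^2 + 2·6 = 84  −1 ⇒ G_4=83
G_4=83  [base 6] 2·6^2 + 6 + 5  →[6↦7]→  2·7^2 + 7 + 5 = 110  −1 ⇒ G_5=109
G_5=109  [base 7] 2·7^2 + 7 + 4  →[7↦8]→  2·8^2 + 8 + 4 = 140  −1 ⇒ G_6=139
G_6=139  [base 8] 2·8^2 + 8 + 3  →[8↦9]→  2·9^2 + 9 + 3 = 174  −1 ⇒ G_7=173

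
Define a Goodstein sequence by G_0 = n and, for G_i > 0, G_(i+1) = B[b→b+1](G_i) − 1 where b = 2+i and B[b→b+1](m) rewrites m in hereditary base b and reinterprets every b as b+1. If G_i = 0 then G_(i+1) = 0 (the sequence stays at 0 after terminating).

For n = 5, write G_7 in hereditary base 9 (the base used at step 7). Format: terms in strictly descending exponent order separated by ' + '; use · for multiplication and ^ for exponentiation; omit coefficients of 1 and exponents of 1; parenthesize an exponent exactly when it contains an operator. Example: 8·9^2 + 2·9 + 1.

3·9^3 + 3·9^2 + 2·9 + 6

step 0: 5 = 2^2 + 1; sub 3 for 2: 3^3 + 1; = 28; G_1 = 28−1 = 27
step 1: 27 = 3^3; sub 4 for 3: 4^4; = 256; G_2 = 256−1 = 255
step 2: 255 = 3·4^3 + 3·4^2 + 3·4 + 3; sub 5 for 4: 3·5^3 + 3·5^2 + 3·5 + 3; = 468; G_3 = 468−1 = 467
step 3: 467 = 3·5^3 + 3·5^2 + 3·5 + 2; sub 6 for 5: 3·6^3 + 3·6^2 + 3·6 + 2; = 776; G_4 = 776−1 = 775
step 4: 775 = 3·6^3 + 3·6^2 + 3·6 + 1; sub 7 for 6: 3·7^3 + 3·7^2 + 3·7 + 1; = 1198; G_5 = 1198−1 = 1197
step 5: 1197 = 3·7^3 + 3·7^2 + 3·7; sub 8 for 7: 3·8^3 + 3·8^2 + 3·8; = 1752; G_6 = 1752−1 = 1751
step 6: 1751 = 3·8^3 + 3·8^2 + 2·8 + 7; sub 9 for 8: 3·9^3 + 3·9^2 + 2·9 + 7; = 2455; G_7 = 2455−1 = 2454
step 7: 2454 = 3·9^3 + 3·9^2 + 2·9 + 6; sub 10 for 9: 3·10^3 + 3·10^2 + 2·10 + 6; = 3326; G_8 = 3326−1 = 3325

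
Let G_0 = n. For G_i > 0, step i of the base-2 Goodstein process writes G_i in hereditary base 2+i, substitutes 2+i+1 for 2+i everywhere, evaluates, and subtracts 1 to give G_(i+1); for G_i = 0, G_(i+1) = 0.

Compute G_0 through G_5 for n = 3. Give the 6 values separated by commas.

3, 3, 3, 2, 1, 0

3 —HB2→ 2 + 1 —bump→ 3 + 1 = 4 —(−1)→ 3
3 —HB3→ 3 —bump→ 4 = 4 —(−1)→ 3
3 —HB4→ 3 —bump→ 3 = 3 —(−1)→ 2
2 —HB5→ 2 —bump→ 2 = 2 —(−1)→ 1
1 —HB6→ 1 —bump→ 1 = 1 —(−1)→ 0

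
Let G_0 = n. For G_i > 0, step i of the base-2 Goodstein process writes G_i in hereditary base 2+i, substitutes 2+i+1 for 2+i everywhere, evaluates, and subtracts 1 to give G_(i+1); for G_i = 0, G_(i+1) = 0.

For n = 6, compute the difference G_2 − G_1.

G_0=6  [base 2] 2^2 + 2  →[2↦3]→  3^3 + 3 = 30  −1 ⇒ G_1=29
G_1=29  [base 3] 3^3 + 2  →[3↦4]→  4^4 + 2 = 258  −1 ⇒ G_2=257

228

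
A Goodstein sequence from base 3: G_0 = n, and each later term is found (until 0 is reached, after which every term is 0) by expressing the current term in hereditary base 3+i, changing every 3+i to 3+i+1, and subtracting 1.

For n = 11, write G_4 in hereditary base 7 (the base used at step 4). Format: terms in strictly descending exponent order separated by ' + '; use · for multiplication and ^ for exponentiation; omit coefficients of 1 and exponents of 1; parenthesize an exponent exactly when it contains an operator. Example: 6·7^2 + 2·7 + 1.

5·7 + 4

base 3: 11 = 3^2 + 2; at 4: 4^2 + 2 = 18; next = 17
base 4: 17 = 4^2 + 1; at 5: 5^2 + 1 = 26; next = 25
base 5: 25 = 5^2; at 6: 6^2 = 36; next = 35
base 6: 35 = 5·6 + 5; at 7: 5·7 + 5 = 40; next = 39
base 7: 39 = 5·7 + 4; at 8: 5·8 + 4 = 44; next = 43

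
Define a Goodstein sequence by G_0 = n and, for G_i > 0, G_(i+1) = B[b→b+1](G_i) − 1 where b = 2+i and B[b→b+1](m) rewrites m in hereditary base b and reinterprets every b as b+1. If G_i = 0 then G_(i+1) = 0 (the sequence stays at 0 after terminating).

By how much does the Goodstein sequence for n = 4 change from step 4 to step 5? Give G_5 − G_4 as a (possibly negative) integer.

[0] 4 ≡ 2^2 (base 2). Lift 3: 27. −1: 26.
[1] 26 ≡ 2·3^2 + 2·3 + 2 (base 3). Lift 4: 42. −1: 41.
[2] 41 ≡ 2·4^2 + 2·4 + 1 (base 4). Lift 5: 61. −1: 60.
[3] 60 ≡ 2·5^2 + 2·5 (base 5). Lift 6: 84. −1: 83.
[4] 83 ≡ 2·6^2 + 6 + 5 (base 6). Lift 7: 110. −1: 109.

26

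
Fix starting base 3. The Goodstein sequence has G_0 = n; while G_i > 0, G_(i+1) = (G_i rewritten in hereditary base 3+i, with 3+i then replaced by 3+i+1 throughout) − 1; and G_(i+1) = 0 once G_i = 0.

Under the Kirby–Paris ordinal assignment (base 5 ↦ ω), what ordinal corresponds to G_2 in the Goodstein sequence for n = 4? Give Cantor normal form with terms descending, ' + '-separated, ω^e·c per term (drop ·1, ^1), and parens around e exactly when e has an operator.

4

(0) 4|_3 = 3 + 1 ↦ 4 + 1|_4 = 5 ⇒ 4
(1) 4|_4 = 4 ↦ 5|_5 = 5 ⇒ 4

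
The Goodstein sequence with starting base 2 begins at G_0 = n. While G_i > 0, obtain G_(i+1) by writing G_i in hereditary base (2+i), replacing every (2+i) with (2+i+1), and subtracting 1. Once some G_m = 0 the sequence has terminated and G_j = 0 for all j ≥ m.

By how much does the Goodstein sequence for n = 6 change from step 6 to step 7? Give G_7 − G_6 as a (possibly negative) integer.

(0) 6|_2 = 2^2 + 2 ↦ 3^3 + 3|_3 = 30 ⇒ 29
(1) 29|_3 = 3^3 + 2 ↦ 4^4 + 2|_4 = 258 ⇒ 257
(2) 257|_4 = 4^4 + 1 ↦ 5^5 + 1|_5 = 3126 ⇒ 3125
(3) 3125|_5 = 5^5 ↦ 6^6|_6 = 46656 ⇒ 46655
(4) 46655|_6 = 5·6^5 + 5·6^4 + 5·6^3 + 5·6^2 + 5·6 + 5 ↦ 5·7^5 + 5·7^4 + 5·7^3 + 5·7^2 + 5·7 + 5|_7 = 98040 ⇒ 98039
(5) 98039|_7 = 5·7^5 + 5·7^4 + 5·7^3 + 5·7^2 + 5·7 + 4 ↦ 5·8^5 + 5·8^4 + 5·8^3 + 5·8^2 + 5·8 + 4|_8 = 187244 ⇒ 187243
(6) 187243|_8 = 5·8^5 + 5·8^4 + 5·8^3 + 5·8^2 + 5·8 + 3 ↦ 5·9^5 + 5·9^4 + 5·9^3 + 5·9^2 + 5·9 + 3|_9 = 332148 ⇒ 332147

144904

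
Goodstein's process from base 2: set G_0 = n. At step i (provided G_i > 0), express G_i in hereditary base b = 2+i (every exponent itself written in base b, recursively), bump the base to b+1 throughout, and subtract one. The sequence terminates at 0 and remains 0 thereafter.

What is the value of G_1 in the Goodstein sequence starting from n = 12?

12 —HB2→ 2^(2 + 1) + 2^2 —bump→ 3^(3 + 1) + 3^3 = 108 —(−1)→ 107
107 —HB3→ 3^(3 + 1) + 2·3^2 + 2·3 + 2 —bump→ 4^(4 + 1) + 2·4^2 + 2·4 + 2 = 1066 —(−1)→ 1065

107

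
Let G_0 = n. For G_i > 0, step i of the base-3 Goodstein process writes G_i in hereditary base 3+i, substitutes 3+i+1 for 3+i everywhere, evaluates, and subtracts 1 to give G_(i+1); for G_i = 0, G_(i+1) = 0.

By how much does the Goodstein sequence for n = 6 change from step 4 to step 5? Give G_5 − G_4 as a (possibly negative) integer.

0

G_0=6  [base 3] 2·3  →[3↦4]→  2·4 = 8  −1 ⇒ G_1=7
G_1=7  [base 4] 4 + 3  →[4↦5]→  5 + 3 = 8  −1 ⇒ G_2=7
G_2=7  [base 5] 5 + 2  →[5↦6]→  6 + 2 = 8  −1 ⇒ G_3=7
G_3=7  [base 6] 6 + 1  →[6↦7]→  7 + 1 = 8  −1 ⇒ G_4=7
G_4=7  [base 7] 7  →[7↦8]→  8 = 8  −1 ⇒ G_5=7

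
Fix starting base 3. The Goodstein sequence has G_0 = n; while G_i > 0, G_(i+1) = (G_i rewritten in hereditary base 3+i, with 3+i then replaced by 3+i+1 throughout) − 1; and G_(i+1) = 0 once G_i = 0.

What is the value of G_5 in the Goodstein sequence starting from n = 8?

11

(0) 8|_3 = 2·3 + 2 ↦ 2·4 + 2|_4 = 10 ⇒ 9
(1) 9|_4 = 2·4 + 1 ↦ 2·5 + 1|_5 = 11 ⇒ 10
(2) 10|_5 = 2·5 ↦ 2·6|_6 = 12 ⇒ 11
(3) 11|_6 = 6 + 5 ↦ 7 + 5|_7 = 12 ⇒ 11
(4) 11|_7 = 7 + 4 ↦ 8 + 4|_8 = 12 ⇒ 11
(5) 11|_8 = 8 + 3 ↦ 9 + 3|_9 = 12 ⇒ 11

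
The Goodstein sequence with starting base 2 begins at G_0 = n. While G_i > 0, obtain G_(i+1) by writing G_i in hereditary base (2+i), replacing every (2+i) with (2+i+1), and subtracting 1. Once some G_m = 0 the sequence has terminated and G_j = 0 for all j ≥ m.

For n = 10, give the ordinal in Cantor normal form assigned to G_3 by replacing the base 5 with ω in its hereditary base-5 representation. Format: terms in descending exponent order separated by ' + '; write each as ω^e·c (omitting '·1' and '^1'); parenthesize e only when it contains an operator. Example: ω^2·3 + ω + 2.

ω^(ω + 1)

base 2: 10 = 2^(2 + 1) + 2; at 3: 3^(3 + 1) + 3 = 84; next = 83
base 3: 83 = 3^(3 + 1) + 2; at 4: 4^(4 + 1) + 2 = 1026; next = 1025
base 4: 1025 = 4^(4 + 1) + 1; at 5: 5^(5 + 1) + 1 = 15626; next = 15625
base 5: 15625 = 5^(5 + 1); at 6: 6^(6 + 1) = 279936; next = 279935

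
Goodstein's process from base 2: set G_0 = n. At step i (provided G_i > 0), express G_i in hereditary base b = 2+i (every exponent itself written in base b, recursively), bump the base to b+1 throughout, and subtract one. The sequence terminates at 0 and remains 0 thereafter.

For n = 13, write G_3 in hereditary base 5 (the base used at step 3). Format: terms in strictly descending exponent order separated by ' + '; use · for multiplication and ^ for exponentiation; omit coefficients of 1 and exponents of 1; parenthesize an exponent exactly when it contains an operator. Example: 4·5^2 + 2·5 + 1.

5^(5 + 1) + 3·5^3 + 3·5^2 + 3·5 + 2

G_0 = 13. HB_2(13) = 2^(2 + 1) + 2^2 + 1. Bump = 109. G_1 = 108.
G_1 = 108. HB_3(108) = 3^(3 + 1) + 3^3. Bump = 1280. G_2 = 1279.
G_2 = 1279. HB_4(1279) = 4^(4 + 1) + 3·4^3 + 3·4^2 + 3·4 + 3. Bump = 16093. G_3 = 16092.
G_3 = 16092. HB_5(16092) = 5^(5 + 1) + 3·5^3 + 3·5^2 + 3·5 + 2. Bump = 280712. G_4 = 280711.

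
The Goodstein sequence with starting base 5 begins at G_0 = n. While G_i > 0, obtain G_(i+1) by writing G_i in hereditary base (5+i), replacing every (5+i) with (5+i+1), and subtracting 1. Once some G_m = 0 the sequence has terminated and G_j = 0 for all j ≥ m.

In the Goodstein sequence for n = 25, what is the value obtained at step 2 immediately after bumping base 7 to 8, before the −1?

44

[0] 25 ≡ 5^2 (base 5). Lift 6: 36. −1: 35.
[1] 35 ≡ 5·6 + 5 (base 6). Lift 7: 40. −1: 39.
[2] 39 ≡ 5·7 + 4 (base 7). Lift 8: 44. −1: 43.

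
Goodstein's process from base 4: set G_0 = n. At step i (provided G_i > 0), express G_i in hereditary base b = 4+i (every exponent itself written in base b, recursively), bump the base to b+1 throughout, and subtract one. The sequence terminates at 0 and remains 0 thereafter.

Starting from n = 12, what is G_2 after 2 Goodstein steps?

12 —HB4→ 3·4 —bump→ 3·5 = 15 —(−1)→ 14
14 —HB5→ 2·5 + 4 —bump→ 2·6 + 4 = 16 —(−1)→ 15
15 —HB6→ 2·6 + 3 —bump→ 2·7 + 3 = 17 —(−1)→ 16

15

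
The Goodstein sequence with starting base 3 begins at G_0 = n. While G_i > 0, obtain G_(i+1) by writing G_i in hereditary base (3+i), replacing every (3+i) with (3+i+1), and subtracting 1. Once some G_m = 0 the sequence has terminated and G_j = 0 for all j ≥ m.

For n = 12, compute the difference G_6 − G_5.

6

12 —HB3→ 3^2 + 3 —bump→ 4^2 + 4 = 20 —(−1)→ 19
19 —HB4→ 4^2 + 3 —bump→ 5^2 + 3 = 28 —(−1)→ 27
27 —HB5→ 5^2 + 2 —bump→ 6^2 + 2 = 38 —(−1)→ 37
37 —HB6→ 6^2 + 1 —bump→ 7^2 + 1 = 50 —(−1)→ 49
49 —HB7→ 7^2 —bump→ 8^2 = 64 —(−1)→ 63
63 —HB8→ 7·8 + 7 —bump→ 7·9 + 7 = 70 —(−1)→ 69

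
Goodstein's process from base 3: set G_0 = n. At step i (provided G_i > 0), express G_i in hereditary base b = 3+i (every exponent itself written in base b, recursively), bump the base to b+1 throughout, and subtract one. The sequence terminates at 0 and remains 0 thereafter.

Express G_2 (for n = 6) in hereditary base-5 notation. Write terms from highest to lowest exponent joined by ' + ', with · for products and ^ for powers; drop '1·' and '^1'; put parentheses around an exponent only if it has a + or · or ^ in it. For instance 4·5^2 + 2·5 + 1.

step 0: 6 = 2·3; sub 4 for 3: 2·4; = 8; G_1 = 8−1 = 7
step 1: 7 = 4 + 3; sub 5 for 4: 5 + 3; = 8; G_2 = 8−1 = 7
step 2: 7 = 5 + 2; sub 6 for 5: 6 + 2; = 8; G_3 = 8−1 = 7

5 + 2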